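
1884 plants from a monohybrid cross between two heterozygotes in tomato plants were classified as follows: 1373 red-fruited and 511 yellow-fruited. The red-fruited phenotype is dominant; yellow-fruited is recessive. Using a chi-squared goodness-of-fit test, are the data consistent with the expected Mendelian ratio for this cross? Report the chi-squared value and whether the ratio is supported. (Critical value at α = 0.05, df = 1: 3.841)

4.529; not consistent

For a monohybrid cross between heterozygotes with complete dominance, the expected phenotypic ratio is 3:1.
Expected counts for N = 1884 under a 3:1 ratio (total parts = 4):
  red-fruited: 1884 × 3/4 = 1413
  yellow-fruited: 1884 × 1/4 = 471
χ² = Σ (O − E)² / E
  red-fruited: (1373 − 1413)² / 1413 = 1.1323
  yellow-fruited: (511 − 471)² / 471 = 3.3970
χ² = 1.1323 + 3.3970 = 4.5293 ≈ 4.529
Degrees of freedom = 2 − 1 = 1; critical value at α = 0.05 is 3.841.
Since 4.529 > 3.841, we reject the null hypothesis — the data do not fit the 3:1 ratio.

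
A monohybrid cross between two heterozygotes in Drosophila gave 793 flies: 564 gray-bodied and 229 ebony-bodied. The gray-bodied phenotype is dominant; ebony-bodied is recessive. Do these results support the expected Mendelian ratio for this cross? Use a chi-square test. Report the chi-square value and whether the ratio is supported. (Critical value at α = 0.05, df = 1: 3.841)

6.359; not consistent

For a monohybrid cross between heterozygotes with complete dominance, the expected phenotypic ratio is 3:1.
The 3:1 ratio has 4 parts, so with N = 793 the expected counts are:
  gray-bodied: 793 × 3/4 = 594.75
  ebony-bodied: 793 × 1/4 = 198.25
χ² = Σ (O − E)² / E
  gray-bodied: (564 − 594.75)² / 594.75 = 1.5898
  ebony-bodied: (229 − 198.25)² / 198.25 = 4.7695
χ² = 1.5898 + 4.7695 = 6.3593 ≈ 6.359
Degrees of freedom = 2 − 1 = 1; critical value at α = 0.05 is 3.841.
Since 6.359 > 3.841, we reject the null hypothesis — the data do not fit the 3:1 ratio.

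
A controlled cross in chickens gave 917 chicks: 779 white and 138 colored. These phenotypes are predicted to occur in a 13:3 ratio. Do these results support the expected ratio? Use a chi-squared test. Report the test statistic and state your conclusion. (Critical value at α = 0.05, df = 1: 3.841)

8.245; not consistent

Total ratio parts = 16. Expected numbers out of 917:
  white: 917 × 13/16 = 745.0625
  colored: 917 × 3/16 = 171.9375
χ² = Σ (O − E)² / E
  white: (779 − 745.0625)² / 745.0625 = 1.5458
  colored: (138 − 171.9375)² / 171.9375 = 6.6987
χ² = 1.5458 + 6.6987 = 8.2445 ≈ 8.245
Degrees of freedom = 2 − 1 = 1; critical value at α = 0.05 is 3.841.
Since 8.245 > 3.841, we reject the null hypothesis — the data do not fit the 13:3 ratio.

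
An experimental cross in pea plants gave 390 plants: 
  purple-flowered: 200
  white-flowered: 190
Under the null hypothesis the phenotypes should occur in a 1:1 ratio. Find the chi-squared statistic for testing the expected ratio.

The 1:1 ratio has 2 parts, so with N = 390 the expected counts are:
  purple-flowered: 390 × 1/2 = 195
  white-flowered: 390 × 1/2 = 195
χ² = Σ (O − E)² / E
  purple-flowered: (200 − 195)² / 195 = 0.1282
  white-flowered: (190 − 195)² / 195 = 0.1282
χ² = 0.1282 + 0.1282 = 0.2564 ≈ 0.256

0.256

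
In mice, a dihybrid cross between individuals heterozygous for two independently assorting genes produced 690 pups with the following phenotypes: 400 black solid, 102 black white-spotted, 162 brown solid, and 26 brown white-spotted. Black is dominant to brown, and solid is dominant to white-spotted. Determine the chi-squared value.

21.183

A dihybrid F₂ with independent assortment and complete dominance at both loci gives a 9:3:3:1 phenotypic ratio.
Total ratio parts = 16. Expected numbers out of 690:
  black solid: 690 × 9/16 = 388.125
  black white-spotted: 690 × 3/16 = 129.375
  brown solid: 690 × 3/16 = 129.375
  brown white-spotted: 690 × 1/16 = 43.125
χ² = Σ (O − E)² / E
  black solid: (400 − 388.125)² / 388.125 = 0.3633
  black white-spotted: (102 − 129.375)² / 129.375 = 5.7924
  brown solid: (162 − 129.375)² / 129.375 = 8.2272
  brown white-spotted: (26 − 43.125)² / 43.125 = 6.8004
χ² = 0.3633 + 5.7924 + 8.2272 + 6.8004 = 21.1833 ≈ 21.183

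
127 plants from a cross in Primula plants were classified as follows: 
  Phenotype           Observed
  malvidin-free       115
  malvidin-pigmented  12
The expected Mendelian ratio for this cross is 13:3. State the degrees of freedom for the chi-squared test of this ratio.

A goodness-of-fit test with 2 phenotype classes has df = 2 − 1 = 1.

1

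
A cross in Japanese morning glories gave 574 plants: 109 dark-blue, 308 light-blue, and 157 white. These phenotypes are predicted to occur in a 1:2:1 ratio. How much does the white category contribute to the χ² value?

Total ratio parts = 4. Expected numbers out of 574:
  dark-blue: 574 × 1/4 = 143.5
  light-blue: 574 × 2/4 = 287
  white: 574 × 1/4 = 143.5
Contribution of white: (157 − 143.5)² / 143.5 = 1.2700

1.270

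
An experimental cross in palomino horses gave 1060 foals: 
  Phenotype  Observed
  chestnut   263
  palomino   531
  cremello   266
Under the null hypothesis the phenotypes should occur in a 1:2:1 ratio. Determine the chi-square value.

0.021

The 1:2:1 ratio has 4 parts, so with N = 1060 the expected counts are:
  chestnut: 1060 × 1/4 = 265
  palomino: 1060 × 2/4 = 530
  cremello: 1060 × 1/4 = 265
χ² = Σ (O − E)² / E
  chestnut: (263 − 265)² / 265 = 0.0151
  palomino: (531 − 530)² / 530 = 0.0019
  cremello: (266 − 265)² / 265 = 0.0038
χ² = 0.0151 + 0.0019 + 0.0038 = 0.0208 ≈ 0.021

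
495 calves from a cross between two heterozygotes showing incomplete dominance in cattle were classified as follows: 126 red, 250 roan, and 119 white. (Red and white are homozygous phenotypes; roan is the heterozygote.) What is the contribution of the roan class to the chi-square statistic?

0.025

With incomplete dominance, a heterozygote × heterozygote cross gives a 1:2:1 phenotypic ratio.
Under the 1:2:1 hypothesis (Σ ratio = 4, N = 495):
  red: 495 × 1/4 = 123.75
  roan: 495 × 2/4 = 247.5
  white: 495 × 1/4 = 123.75
Contribution of roan: (250 − 247.5)² / 247.5 = 0.0253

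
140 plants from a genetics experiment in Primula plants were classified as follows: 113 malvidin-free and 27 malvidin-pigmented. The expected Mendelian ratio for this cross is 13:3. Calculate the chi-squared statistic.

Total ratio parts = 16. Expected numbers out of 140:
  malvidin-free: 140 × 13/16 = 113.75
  malvidin-pigmented: 140 × 3/16 = 26.25
χ² = Σ (O − E)² / E
  malvidin-free: (113 − 113.75)² / 113.75 = 0.0049
  malvidin-pigmented: (27 − 26.25)² / 26.25 = 0.0214
χ² = 0.0049 + 0.0214 = 0.0263 ≈ 0.026

0.026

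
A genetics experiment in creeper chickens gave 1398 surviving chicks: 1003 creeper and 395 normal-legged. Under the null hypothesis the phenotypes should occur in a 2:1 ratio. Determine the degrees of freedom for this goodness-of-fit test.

A goodness-of-fit test with 2 phenotype classes has df = 2 − 1 = 1.

1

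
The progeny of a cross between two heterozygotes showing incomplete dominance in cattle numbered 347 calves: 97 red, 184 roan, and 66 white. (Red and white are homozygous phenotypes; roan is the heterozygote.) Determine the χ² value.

With incomplete dominance, a heterozygote × heterozygote cross gives a 1:2:1 phenotypic ratio.
Under the 1:2:1 hypothesis (Σ ratio = 4, N = 347):
  red: 347 × 1/4 = 86.75
  roan: 347 × 2/4 = 173.5
  white: 347 × 1/4 = 86.75
χ² = Σ (O − E)² / E
  red: (97 − 86.75)² / 86.75 = 1.2111
  roan: (184 − 173.5)² / 173.5 = 0.6354
  white: (66 − 86.75)² / 86.75 = 4.9633
χ² = 1.2111 + 0.6354 + 4.9633 = 6.8098 ≈ 6.810

6.810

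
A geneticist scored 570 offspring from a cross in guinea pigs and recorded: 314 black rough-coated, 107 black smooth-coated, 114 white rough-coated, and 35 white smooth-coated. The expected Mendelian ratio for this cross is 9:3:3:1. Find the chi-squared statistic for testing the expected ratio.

0.623

Expected counts for N = 570 under a 9:3:3:1 ratio (total parts = 16):
  black rough-coated: 570 × 9/16 = 320.625
  black smooth-coated: 570 × 3/16 = 106.875
  white rough-coated: 570 × 3/16 = 106.875
  white smooth-coated: 570 × 1/16 = 35.625
χ² = Σ (O − E)² / E
  black rough-coated: (314 − 320.625)² / 320.625 = 0.1369
  black smooth-coated: (107 − 106.875)² / 106.875 = 0.0001
  white rough-coated: (114 − 106.875)² / 106.875 = 0.4750
  white smooth-coated: (35 − 35.625)² / 35.625 = 0.0110
χ² = 0.1369 + 0.0001 + 0.4750 + 0.0110 = 0.623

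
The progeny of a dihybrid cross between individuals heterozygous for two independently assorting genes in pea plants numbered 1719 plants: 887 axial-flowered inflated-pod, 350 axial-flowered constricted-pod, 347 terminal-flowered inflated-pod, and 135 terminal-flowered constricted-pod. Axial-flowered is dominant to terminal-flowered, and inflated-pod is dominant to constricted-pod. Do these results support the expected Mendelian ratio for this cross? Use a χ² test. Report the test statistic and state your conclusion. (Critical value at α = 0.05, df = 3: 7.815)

17.949; not consistent

A dihybrid F₂ with independent assortment and complete dominance at both loci gives a 9:3:3:1 phenotypic ratio.
The 9:3:3:1 ratio has 16 parts, so with N = 1719 the expected counts are:
  axial-flowered inflated-pod: 1719 × 9/16 = 966.9375
  axial-flowered constricted-pod: 1719 × 3/16 = 322.3125
  terminal-flowered inflated-pod: 1719 × 3/16 = 322.3125
  terminal-flowered constricted-pod: 1719 × 1/16 = 107.4375
χ² = Σ (O − E)² / E
  axial-flowered inflated-pod: (887 − 966.9375)² / 966.9375 = 6.6085
  axial-flowered constricted-pod: (350 − 322.3125)² / 322.3125 = 2.3784
  terminal-flowered inflated-pod: (347 − 322.3125)² / 322.3125 = 1.8909
  terminal-flowered constricted-pod: (135 − 107.4375)² / 107.4375 = 7.0710
χ² = 6.6085 + 2.3784 + 1.8909 + 7.0710 = 17.9488 ≈ 17.949
Degrees of freedom = 4 − 1 = 3; critical value at α = 0.05 is 7.815.
Since 17.949 > 7.815, we reject the null hypothesis — the data do not fit the 9:3:3:1 ratio.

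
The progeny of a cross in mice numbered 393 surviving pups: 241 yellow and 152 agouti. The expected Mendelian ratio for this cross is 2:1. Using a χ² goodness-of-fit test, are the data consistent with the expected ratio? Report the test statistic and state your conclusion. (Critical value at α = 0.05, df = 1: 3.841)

Under the 2:1 hypothesis (Σ ratio = 3, N = 393):
  yellow: 393 × 2/3 = 262
  agouti: 393 × 1/3 = 131
χ² = Σ (O − E)² / E
  yellow: (241 − 262)² / 262 = 1.6832
  agouti: (152 − 131)² / 131 = 3.3664
χ² = 1.6832 + 3.3664 = 5.0496 ≈ 5.050
Degrees of freedom = 2 − 1 = 1; critical value at α = 0.05 is 3.841.
Since 5.050 > 3.841, we reject the null hypothesis — the data do not fit the 2:1 ratio.

5.050; not consistent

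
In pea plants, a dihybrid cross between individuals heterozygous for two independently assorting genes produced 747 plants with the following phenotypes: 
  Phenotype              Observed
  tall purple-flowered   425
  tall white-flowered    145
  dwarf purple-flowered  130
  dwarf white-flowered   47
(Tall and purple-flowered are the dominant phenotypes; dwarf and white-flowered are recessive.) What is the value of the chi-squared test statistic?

0.954

A dihybrid F₂ with independent assortment and complete dominance at both loci gives a 9:3:3:1 phenotypic ratio.
The 9:3:3:1 ratio has 16 parts, so with N = 747 the expected counts are:
  tall purple-flowered: 747 × 9/16 = 420.1875
  tall white-flowered: 747 × 3/16 = 140.0625
  dwarf purple-flowered: 747 × 3/16 = 140.0625
  dwarf white-flowered: 747 × 1/16 = 46.6875
χ² = Σ (O − E)² / E
  tall purple-flowered: (425 − 420.1875)² / 420.1875 = 0.0551
  tall white-flowered: (145 − 140.0625)² / 140.0625 = 0.1741
  dwarf purple-flowered: (130 − 140.0625)² / 140.0625 = 0.7229
  dwarf white-flowered: (47 − 46.6875)² / 46.6875 = 0.0021
χ² = 0.0551 + 0.1741 + 0.7229 + 0.0021 = 0.9542 ≈ 0.954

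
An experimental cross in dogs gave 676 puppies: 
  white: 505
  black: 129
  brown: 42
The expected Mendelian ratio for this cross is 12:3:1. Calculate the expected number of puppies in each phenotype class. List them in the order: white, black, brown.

Under the 12:3:1 hypothesis (Σ ratio = 16, N = 676):
  white: 676 × 12/16 = 507
  black: 676 × 3/16 = 126.75
  brown: 676 × 1/16 = 42.25

507, 126.75, 42.25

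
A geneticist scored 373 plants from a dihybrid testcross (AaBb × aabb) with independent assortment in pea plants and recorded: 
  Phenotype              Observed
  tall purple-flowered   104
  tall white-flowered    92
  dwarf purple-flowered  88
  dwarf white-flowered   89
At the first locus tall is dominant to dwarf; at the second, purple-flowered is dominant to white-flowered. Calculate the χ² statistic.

A dihybrid testcross with independent assortment gives a 1:1:1:1 ratio.
The 1:1:1:1 ratio has 4 parts, so with N = 373 the expected counts are:
  tall purple-flowered: 373 × 1/4 = 93.25
  tall white-flowered: 373 × 1/4 = 93.25
  dwarf purple-flowered: 373 × 1/4 = 93.25
  dwarf white-flowered: 373 × 1/4 = 93.25
χ² = Σ (O − E)² / E
  tall purple-flowered: (104 − 93.25)² / 93.25 = 1.2393
  tall white-flowered: (92 − 93.25)² / 93.25 = 0.0168
  dwarf purple-flowered: (88 − 93.25)² / 93.25 = 0.2956
  dwarf white-flowered: (89 − 93.25)² / 93.25 = 0.1937
χ² = 1.2393 + 0.0168 + 0.2956 + 0.1937 = 1.7454 ≈ 1.745

1.745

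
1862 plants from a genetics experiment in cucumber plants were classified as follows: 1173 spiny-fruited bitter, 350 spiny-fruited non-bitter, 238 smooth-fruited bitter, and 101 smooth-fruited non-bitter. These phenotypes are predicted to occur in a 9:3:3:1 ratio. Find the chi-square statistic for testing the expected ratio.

Total ratio parts = 16. Expected numbers out of 1862:
  spiny-fruited bitter: 1862 × 9/16 = 1047.375
  spiny-fruited non-bitter: 1862 × 3/16 = 349.125
  smooth-fruited bitter: 1862 × 3/16 = 349.125
  smooth-fruited non-bitter: 1862 × 1/16 = 116.375
χ² = Σ (O − E)² / E
  spiny-fruited bitter: (1173 − 1047.375)² / 1047.375 = 15.0678
  spiny-fruited non-bitter: (350 − 349.125)² / 349.125 = 0.0022
  smooth-fruited bitter: (238 − 349.125)² / 349.125 = 35.3706
  smooth-fruited non-bitter: (101 − 116.375)² / 116.375 = 2.0313
χ² = 15.0678 + 0.0022 + 35.3706 + 2.0313 = 52.4719 ≈ 52.472

52.472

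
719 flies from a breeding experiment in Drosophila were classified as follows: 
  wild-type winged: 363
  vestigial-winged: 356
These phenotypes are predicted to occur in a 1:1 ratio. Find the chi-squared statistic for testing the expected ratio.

Expected counts for N = 719 under a 1:1 ratio (total parts = 2):
  wild-type winged: 719 × 1/2 = 359.5
  vestigial-winged: 719 × 1/2 = 359.5
χ² = Σ (O − E)² / E
  wild-type winged: (363 − 359.5)² / 359.5 = 0.0341
  vestigial-winged: (356 − 359.5)² / 359.5 = 0.0341
χ² = 0.0341 + 0.0341 = 0.0682 ≈ 0.068

0.068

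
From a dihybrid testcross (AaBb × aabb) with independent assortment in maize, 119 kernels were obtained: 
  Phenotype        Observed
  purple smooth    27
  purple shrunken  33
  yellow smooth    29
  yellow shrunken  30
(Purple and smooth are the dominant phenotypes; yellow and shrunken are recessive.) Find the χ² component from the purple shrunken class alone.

0.355

A dihybrid testcross with independent assortment gives a 1:1:1:1 ratio.
Total ratio parts = 4. Expected numbers out of 119:
  purple smooth: 119 × 1/4 = 29.75
  purple shrunken: 119 × 1/4 = 29.75
  yellow smooth: 119 × 1/4 = 29.75
  yellow shrunken: 119 × 1/4 = 29.75
Contribution of purple shrunken: (33 − 29.75)² / 29.75 = 0.3550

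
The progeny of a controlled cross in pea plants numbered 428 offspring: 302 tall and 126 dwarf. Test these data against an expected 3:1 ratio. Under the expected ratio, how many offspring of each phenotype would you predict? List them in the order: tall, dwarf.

321, 107

Expected counts for N = 428 under a 3:1 ratio (total parts = 4):
  tall: 428 × 3/4 = 321
  dwarf: 428 × 1/4 = 107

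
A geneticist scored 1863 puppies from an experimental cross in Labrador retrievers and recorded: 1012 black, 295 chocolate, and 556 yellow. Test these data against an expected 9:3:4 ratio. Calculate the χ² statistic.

The 9:3:4 ratio has 16 parts, so with N = 1863 the expected counts are:
  black: 1863 × 9/16 = 1047.9375
  chocolate: 1863 × 3/16 = 349.3125
  yellow: 1863 × 4/16 = 465.75
χ² = Σ (O − E)² / E
  black: (1012 − 1047.9375)² / 1047.9375 = 1.2324
  chocolate: (295 − 349.3125)² / 349.3125 = 8.4447
  yellow: (556 − 465.75)² / 465.75 = 17.4881
χ² = 1.2324 + 8.4447 + 17.4881 = 27.1652 ≈ 27.165

27.165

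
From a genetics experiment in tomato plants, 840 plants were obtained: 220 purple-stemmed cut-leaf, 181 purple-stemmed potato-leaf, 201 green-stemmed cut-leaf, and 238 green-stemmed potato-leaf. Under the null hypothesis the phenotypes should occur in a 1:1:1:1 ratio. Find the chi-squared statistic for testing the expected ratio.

8.600

Under the 1:1:1:1 hypothesis (Σ ratio = 4, N = 840):
  purple-stemmed cut-leaf: 840 × 1/4 = 210
  purple-stemmed potato-leaf: 840 × 1/4 = 210
  green-stemmed cut-leaf: 840 × 1/4 = 210
  green-stemmed potato-leaf: 840 × 1/4 = 210
χ² = Σ (O − E)² / E
  purple-stemmed cut-leaf: (220 − 210)² / 210 = 0.4762
  purple-stemmed potato-leaf: (181 − 210)² / 210 = 4.0048
  green-stemmed cut-leaf: (201 − 210)² / 210 = 0.3857
  green-stemmed potato-leaf: (238 − 210)² / 210 = 3.7333
χ² = 0.4762 + 4.0048 + 0.3857 + 3.7333 = 8.600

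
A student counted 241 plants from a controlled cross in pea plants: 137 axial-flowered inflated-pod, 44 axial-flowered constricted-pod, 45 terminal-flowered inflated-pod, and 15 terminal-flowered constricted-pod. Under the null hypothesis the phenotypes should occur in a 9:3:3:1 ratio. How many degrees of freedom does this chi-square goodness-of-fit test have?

A goodness-of-fit test with 4 phenotype classes has df = 4 − 1 = 3.

3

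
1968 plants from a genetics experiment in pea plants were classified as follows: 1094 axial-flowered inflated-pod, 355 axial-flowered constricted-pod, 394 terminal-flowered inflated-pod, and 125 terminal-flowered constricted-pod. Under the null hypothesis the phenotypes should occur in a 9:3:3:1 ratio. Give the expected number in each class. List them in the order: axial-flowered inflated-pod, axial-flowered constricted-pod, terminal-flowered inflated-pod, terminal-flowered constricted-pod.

1107, 369, 369, 123

Total ratio parts = 16. Expected numbers out of 1968:
  axial-flowered inflated-pod: 1968 × 9/16 = 1107
  axial-flowered constricted-pod: 1968 × 3/16 = 369
  terminal-flowered inflated-pod: 1968 × 3/16 = 369
  terminal-flowered constricted-pod: 1968 × 1/16 = 123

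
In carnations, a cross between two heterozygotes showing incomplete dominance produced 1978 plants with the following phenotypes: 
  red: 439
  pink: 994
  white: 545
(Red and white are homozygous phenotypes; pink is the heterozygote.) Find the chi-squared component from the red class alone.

With incomplete dominance, a heterozygote × heterozygote cross gives a 1:2:1 phenotypic ratio.
Under the 1:2:1 hypothesis (Σ ratio = 4, N = 1978):
  red: 1978 × 1/4 = 494.5
  pink: 1978 × 2/4 = 989
  white: 1978 × 1/4 = 494.5
Contribution of red: (439 − 494.5)² / 494.5 = 6.2290

6.229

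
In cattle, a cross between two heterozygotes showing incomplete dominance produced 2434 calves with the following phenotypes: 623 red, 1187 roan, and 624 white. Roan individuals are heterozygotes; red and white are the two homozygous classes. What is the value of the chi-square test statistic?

1.480

With incomplete dominance, a heterozygote × heterozygote cross gives a 1:2:1 phenotypic ratio.
The 1:2:1 ratio has 4 parts, so with N = 2434 the expected counts are:
  red: 2434 × 1/4 = 608.5
  roan: 2434 × 2/4 = 1217
  white: 2434 × 1/4 = 608.5
χ² = Σ (O − E)² / E
  red: (623 − 608.5)² / 608.5 = 0.3455
  roan: (1187 − 1217)² / 1217 = 0.7395
  white: (624 − 608.5)² / 608.5 = 0.3948
χ² = 0.3455 + 0.7395 + 0.3948 = 1.4798 ≈ 1.480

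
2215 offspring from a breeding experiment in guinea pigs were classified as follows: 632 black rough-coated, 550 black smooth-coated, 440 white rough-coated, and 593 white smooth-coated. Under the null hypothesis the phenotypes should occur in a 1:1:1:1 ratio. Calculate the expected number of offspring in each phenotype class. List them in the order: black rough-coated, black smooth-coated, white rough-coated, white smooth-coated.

Under the 1:1:1:1 hypothesis (Σ ratio = 4, N = 2215):
  black rough-coated: 2215 × 1/4 = 553.75
  black smooth-coated: 2215 × 1/4 = 553.75
  white rough-coated: 2215 × 1/4 = 553.75
  white smooth-coated: 2215 × 1/4 = 553.75

553.75, 553.75, 553.75, 553.75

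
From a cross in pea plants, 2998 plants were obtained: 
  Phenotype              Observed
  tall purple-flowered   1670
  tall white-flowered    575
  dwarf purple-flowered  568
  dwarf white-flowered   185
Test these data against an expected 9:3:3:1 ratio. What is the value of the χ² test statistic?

0.545

Total ratio parts = 16. Expected numbers out of 2998:
  tall purple-flowered: 2998 × 9/16 = 1686.375
  tall white-flowered: 2998 × 3/16 = 562.125
  dwarf purple-flowered: 2998 × 3/16 = 562.125
  dwarf white-flowered: 2998 × 1/16 = 187.375
χ² = Σ (O − E)² / E
  tall purple-flowered: (1670 − 1686.375)² / 1686.375 = 0.1590
  tall white-flowered: (575 − 562.125)² / 562.125 = 0.2949
  dwarf purple-flowered: (568 − 562.125)² / 562.125 = 0.0614
  dwarf white-flowered: (185 − 187.375)² / 187.375 = 0.0301
χ² = 0.1590 + 0.2949 + 0.0614 + 0.0301 = 0.5454 ≈ 0.545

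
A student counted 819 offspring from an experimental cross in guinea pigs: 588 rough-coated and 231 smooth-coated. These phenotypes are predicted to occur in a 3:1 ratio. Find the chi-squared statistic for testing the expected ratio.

4.487

Under the 3:1 hypothesis (Σ ratio = 4, N = 819):
  rough-coated: 819 × 3/4 = 614.25
  smooth-coated: 819 × 1/4 = 204.75
χ² = Σ (O − E)² / E
  rough-coated: (588 − 614.25)² / 614.25 = 1.1218
  smooth-coated: (231 − 204.75)² / 204.75 = 3.3654
χ² = 1.1218 + 3.3654 = 4.4872 ≈ 4.487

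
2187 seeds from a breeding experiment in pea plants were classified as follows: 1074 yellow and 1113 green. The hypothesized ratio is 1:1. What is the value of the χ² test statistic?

Total ratio parts = 2. Expected numbers out of 2187:
  yellow: 2187 × 1/2 = 1093.5
  green: 2187 × 1/2 = 1093.5
χ² = Σ (O − E)² / E
  yellow: (1074 − 1093.5)² / 1093.5 = 0.3477
  green: (1113 − 1093.5)² / 1093.5 = 0.3477
χ² = 0.3477 + 0.3477 = 0.6954 ≈ 0.695

0.695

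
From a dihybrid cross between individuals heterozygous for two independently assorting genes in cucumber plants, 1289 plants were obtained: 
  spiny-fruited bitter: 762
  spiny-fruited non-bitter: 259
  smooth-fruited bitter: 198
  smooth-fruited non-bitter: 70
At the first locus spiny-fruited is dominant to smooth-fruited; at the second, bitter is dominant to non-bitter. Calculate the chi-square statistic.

A dihybrid F₂ with independent assortment and complete dominance at both loci gives a 9:3:3:1 phenotypic ratio.
The 9:3:3:1 ratio has 16 parts, so with N = 1289 the expected counts are:
  spiny-fruited bitter: 1289 × 9/16 = 725.0625
  spiny-fruited non-bitter: 1289 × 3/16 = 241.6875
  smooth-fruited bitter: 1289 × 3/16 = 241.6875
  smooth-fruited non-bitter: 1289 × 1/16 = 80.5625
χ² = Σ (O − E)² / E
  spiny-fruited bitter: (762 − 725.0625)² / 725.0625 = 1.8817
  spiny-fruited non-bitter: (259 − 241.6875)² / 241.6875 = 1.2401
  smooth-fruited bitter: (198 − 241.6875)² / 241.6875 = 7.8970
  smooth-fruited non-bitter: (70 − 80.5625)² / 80.5625 = 1.3848
χ² = 1.8817 + 1.2401 + 7.8970 + 1.3848 = 12.4036 ≈ 12.404

12.404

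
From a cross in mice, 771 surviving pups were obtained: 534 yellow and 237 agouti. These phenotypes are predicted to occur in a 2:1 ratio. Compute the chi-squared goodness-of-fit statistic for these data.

2.335

Total ratio parts = 3. Expected numbers out of 771:
  yellow: 771 × 2/3 = 514
  agouti: 771 × 1/3 = 257
χ² = Σ (O − E)² / E
  yellow: (534 − 514)² / 514 = 0.7782
  agouti: (237 − 257)² / 257 = 1.5564
χ² = 0.7782 + 1.5564 = 2.3346 ≈ 2.335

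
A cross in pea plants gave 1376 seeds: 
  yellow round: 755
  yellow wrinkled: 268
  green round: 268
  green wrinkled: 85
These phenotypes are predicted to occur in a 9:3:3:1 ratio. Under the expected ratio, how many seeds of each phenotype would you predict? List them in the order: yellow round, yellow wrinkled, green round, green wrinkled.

774, 258, 258, 86

Total ratio parts = 16. Expected numbers out of 1376:
  yellow round: 1376 × 9/16 = 774
  yellow wrinkled: 1376 × 3/16 = 258
  green round: 1376 × 3/16 = 258
  green wrinkled: 1376 × 1/16 = 86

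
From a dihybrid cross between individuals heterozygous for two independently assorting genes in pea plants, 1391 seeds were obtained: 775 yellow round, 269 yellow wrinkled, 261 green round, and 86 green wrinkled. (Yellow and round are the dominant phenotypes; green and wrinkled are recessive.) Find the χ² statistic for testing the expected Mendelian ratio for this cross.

0.338

A dihybrid F₂ with independent assortment and complete dominance at both loci gives a 9:3:3:1 phenotypic ratio.
The 9:3:3:1 ratio has 16 parts, so with N = 1391 the expected counts are:
  yellow round: 1391 × 9/16 = 782.4375
  yellow wrinkled: 1391 × 3/16 = 260.8125
  green round: 1391 × 3/16 = 260.8125
  green wrinkled: 1391 × 1/16 = 86.9375
χ² = Σ (O − E)² / E
  yellow round: (775 − 782.4375)² / 782.4375 = 0.0707
  yellow wrinkled: (269 − 260.8125)² / 260.8125 = 0.2570
  green round: (261 − 260.8125)² / 260.8125 = 0.0001
  green wrinkled: (86 − 86.9375)² / 86.9375 = 0.0101
χ² = 0.0707 + 0.2570 + 0.0001 + 0.0101 = 0.3379 ≈ 0.338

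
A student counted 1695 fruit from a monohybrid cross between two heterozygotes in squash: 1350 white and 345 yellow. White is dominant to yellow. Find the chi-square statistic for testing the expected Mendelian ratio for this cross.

For a monohybrid cross between heterozygotes with complete dominance, the expected phenotypic ratio is 3:1.
Total ratio parts = 4. Expected numbers out of 1695:
  white: 1695 × 3/4 = 1271.25
  yellow: 1695 × 1/4 = 423.75
χ² = Σ (O − E)² / E
  white: (1350 − 1271.25)² / 1271.25 = 4.8783
  yellow: (345 − 423.75)² / 423.75 = 14.6350
χ² = 4.8783 + 14.6350 = 19.5133 ≈ 19.513

19.513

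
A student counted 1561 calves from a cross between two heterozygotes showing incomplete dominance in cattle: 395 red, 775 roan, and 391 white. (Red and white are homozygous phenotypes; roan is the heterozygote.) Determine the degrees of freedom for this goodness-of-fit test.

With incomplete dominance, a heterozygote × heterozygote cross gives a 1:2:1 phenotypic ratio.
A goodness-of-fit test with 3 phenotype classes has df = 3 − 1 = 2.

2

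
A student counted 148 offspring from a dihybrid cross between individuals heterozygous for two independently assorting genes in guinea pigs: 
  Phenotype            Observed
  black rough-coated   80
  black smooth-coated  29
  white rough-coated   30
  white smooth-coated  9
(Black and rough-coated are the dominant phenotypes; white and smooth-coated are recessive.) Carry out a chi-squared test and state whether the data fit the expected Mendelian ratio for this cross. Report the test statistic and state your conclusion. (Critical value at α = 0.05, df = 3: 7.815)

A dihybrid F₂ with independent assortment and complete dominance at both loci gives a 9:3:3:1 phenotypic ratio.
The 9:3:3:1 ratio has 16 parts, so with N = 148 the expected counts are:
  black rough-coated: 148 × 9/16 = 83.25
  black smooth-coated: 148 × 3/16 = 27.75
  white rough-coated: 148 × 3/16 = 27.75
  white smooth-coated: 148 × 1/16 = 9.25
χ² = Σ (O − E)² / E
  black rough-coated: (80 − 83.25)² / 83.25 = 0.1269
  black smooth-coated: (29 − 27.75)² / 27.75 = 0.0563
  white rough-coated: (30 − 27.75)² / 27.75 = 0.1824
  white smooth-coated: (9 − 9.25)² / 9.25 = 0.0068
χ² = 0.1269 + 0.0563 + 0.1824 + 0.0068 = 0.3724 ≈ 0.372
Degrees of freedom = 4 − 1 = 3; critical value at α = 0.05 is 7.815.
Since 0.372 < 7.815, we fail to reject the null hypothesis — the data are consistent with the 9:3:3:1 ratio.

0.372; consistent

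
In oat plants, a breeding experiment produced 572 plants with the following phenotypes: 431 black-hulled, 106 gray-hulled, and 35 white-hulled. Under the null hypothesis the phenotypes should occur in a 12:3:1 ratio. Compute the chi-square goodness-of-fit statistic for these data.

Under the 12:3:1 hypothesis (Σ ratio = 16, N = 572):
  black-hulled: 572 × 12/16 = 429
  gray-hulled: 572 × 3/16 = 107.25
  white-hulled: 572 × 1/16 = 35.75
χ² = Σ (O − E)² / E
  black-hulled: (431 − 429)² / 429 = 0.0093
  gray-hulled: (106 − 107.25)² / 107.25 = 0.0146
  white-hulled: (35 − 35.75)² / 35.75 = 0.0157
χ² = 0.0093 + 0.0146 + 0.0157 = 0.0396 ≈ 0.040

0.040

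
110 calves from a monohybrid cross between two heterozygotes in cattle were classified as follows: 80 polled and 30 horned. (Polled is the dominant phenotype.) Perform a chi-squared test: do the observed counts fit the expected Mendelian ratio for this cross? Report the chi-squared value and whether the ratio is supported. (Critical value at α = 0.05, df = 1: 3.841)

For a monohybrid cross between heterozygotes with complete dominance, the expected phenotypic ratio is 3:1.
Expected counts for N = 110 under a 3:1 ratio (total parts = 4):
  polled: 110 × 3/4 = 82.5
  horned: 110 × 1/4 = 27.5
χ² = Σ (O − E)² / E
  polled: (80 − 82.5)² / 82.5 = 0.0758
  horned: (30 − 27.5)² / 27.5 = 0.2273
χ² = 0.0758 + 0.2273 = 0.3031 ≈ 0.303
Degrees of freedom = 2 − 1 = 1; critical value at α = 0.05 is 3.841.
Since 0.303 < 3.841, we fail to reject the null hypothesis — the data are consistent with the 3:1 ratio.

0.303; consistent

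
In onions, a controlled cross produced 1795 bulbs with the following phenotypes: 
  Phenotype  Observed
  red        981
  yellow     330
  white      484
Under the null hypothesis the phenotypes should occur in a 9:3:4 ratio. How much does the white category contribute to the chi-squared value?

Total ratio parts = 16. Expected numbers out of 1795:
  red: 1795 × 9/16 = 1009.6875
  yellow: 1795 × 3/16 = 336.5625
  white: 1795 × 4/16 = 448.75
Contribution of white: (484 − 448.75)² / 448.75 = 2.7689

2.769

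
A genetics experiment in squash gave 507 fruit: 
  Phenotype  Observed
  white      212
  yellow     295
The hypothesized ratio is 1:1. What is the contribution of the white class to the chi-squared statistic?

6.794

Under the 1:1 hypothesis (Σ ratio = 2, N = 507):
  white: 507 × 1/2 = 253.5
  yellow: 507 × 1/2 = 253.5
Contribution of white: (212 − 253.5)² / 253.5 = 6.7939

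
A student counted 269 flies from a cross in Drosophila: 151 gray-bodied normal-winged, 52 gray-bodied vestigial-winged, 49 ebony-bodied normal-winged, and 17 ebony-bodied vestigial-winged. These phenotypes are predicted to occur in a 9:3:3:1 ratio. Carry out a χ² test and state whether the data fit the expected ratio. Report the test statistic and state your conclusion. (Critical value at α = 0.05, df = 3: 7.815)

0.092; consistent

Expected counts for N = 269 under a 9:3:3:1 ratio (total parts = 16):
  gray-bodied normal-winged: 269 × 9/16 = 151.3125
  gray-bodied vestigial-winged: 269 × 3/16 = 50.4375
  ebony-bodied normal-winged: 269 × 3/16 = 50.4375
  ebony-bodied vestigial-winged: 269 × 1/16 = 16.8125
χ² = Σ (O − E)² / E
  gray-bodied normal-winged: (151 − 151.3125)² / 151.3125 = 0.0006
  gray-bodied vestigial-winged: (52 − 50.4375)² / 50.4375 = 0.0484
  ebony-bodied normal-winged: (49 − 50.4375)² / 50.4375 = 0.0410
  ebony-bodied vestigial-winged: (17 − 16.8125)² / 16.8125 = 0.0021
χ² = 0.0006 + 0.0484 + 0.0410 + 0.0021 = 0.0921 ≈ 0.092
Degrees of freedom = 4 − 1 = 3; critical value at α = 0.05 is 7.815.
Since 0.092 < 7.815, we fail to reject the null hypothesis — the data are consistent with the 9:3:3:1 ratio.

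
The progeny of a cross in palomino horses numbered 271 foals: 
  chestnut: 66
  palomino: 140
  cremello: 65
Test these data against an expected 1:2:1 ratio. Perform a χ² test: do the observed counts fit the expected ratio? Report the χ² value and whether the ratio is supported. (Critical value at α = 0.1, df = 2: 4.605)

The 1:2:1 ratio has 4 parts, so with N = 271 the expected counts are:
  chestnut: 271 × 1/4 = 67.75
  palomino: 271 × 2/4 = 135.5
  cremello: 271 × 1/4 = 67.75
χ² = Σ (O − E)² / E
  chestnut: (66 − 67.75)² / 67.75 = 0.0452
  palomino: (140 − 135.5)² / 135.5 = 0.1494
  cremello: (65 − 67.75)² / 67.75 = 0.1116
χ² = 0.0452 + 0.1494 + 0.1116 = 0.3062 ≈ 0.306
Degrees of freedom = 3 − 1 = 2; critical value at α = 0.1 is 4.605.
Since 0.306 < 4.605, we fail to reject the null hypothesis — the data are consistent with the 1:2:1 ratio.

0.306; consistent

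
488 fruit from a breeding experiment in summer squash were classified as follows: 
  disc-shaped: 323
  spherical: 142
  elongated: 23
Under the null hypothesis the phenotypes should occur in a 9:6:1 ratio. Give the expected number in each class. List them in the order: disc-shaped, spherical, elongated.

The 9:6:1 ratio has 16 parts, so with N = 488 the expected counts are:
  disc-shaped: 488 × 9/16 = 274.5
  spherical: 488 × 6/16 = 183
  elongated: 488 × 1/16 = 30.5

274.5, 183, 30.5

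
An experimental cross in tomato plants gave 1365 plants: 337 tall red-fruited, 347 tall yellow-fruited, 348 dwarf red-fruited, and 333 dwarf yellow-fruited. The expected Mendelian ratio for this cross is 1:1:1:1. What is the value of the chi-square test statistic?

Total ratio parts = 4. Expected numbers out of 1365:
  tall red-fruited: 1365 × 1/4 = 341.25
  tall yellow-fruited: 1365 × 1/4 = 341.25
  dwarf red-fruited: 1365 × 1/4 = 341.25
  dwarf yellow-fruited: 1365 × 1/4 = 341.25
χ² = Σ (O − E)² / E
  tall red-fruited: (337 − 341.25)² / 341.25 = 0.0529
  tall yellow-fruited: (347 − 341.25)² / 341.25 = 0.0969
  dwarf red-fruited: (348 − 341.25)² / 341.25 = 0.1335
  dwarf yellow-fruited: (333 − 341.25)² / 341.25 = 0.1995
χ² = 0.0529 + 0.0969 + 0.1335 + 0.1995 = 0.4828 ≈ 0.483

0.483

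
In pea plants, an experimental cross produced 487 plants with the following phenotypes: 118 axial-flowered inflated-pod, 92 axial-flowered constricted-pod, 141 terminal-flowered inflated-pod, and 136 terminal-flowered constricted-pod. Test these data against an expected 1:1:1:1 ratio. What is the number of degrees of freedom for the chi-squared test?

A goodness-of-fit test with 4 phenotype classes has df = 4 − 1 = 3.

3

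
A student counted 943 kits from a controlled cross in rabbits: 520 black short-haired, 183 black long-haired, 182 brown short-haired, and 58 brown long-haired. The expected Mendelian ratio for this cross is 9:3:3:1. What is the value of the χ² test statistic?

Total ratio parts = 16. Expected numbers out of 943:
  black short-haired: 943 × 9/16 = 530.4375
  black long-haired: 943 × 3/16 = 176.8125
  brown short-haired: 943 × 3/16 = 176.8125
  brown long-haired: 943 × 1/16 = 58.9375
χ² = Σ (O − E)² / E
  black short-haired: (520 − 530.4375)² / 530.4375 = 0.2054
  black long-haired: (183 − 176.8125)² / 176.8125 = 0.2165
  brown short-haired: (182 − 176.8125)² / 176.8125 = 0.1522
  brown long-haired: (58 − 58.9375)² / 58.9375 = 0.0149
χ² = 0.2054 + 0.2165 + 0.1522 + 0.0149 = 0.589

0.589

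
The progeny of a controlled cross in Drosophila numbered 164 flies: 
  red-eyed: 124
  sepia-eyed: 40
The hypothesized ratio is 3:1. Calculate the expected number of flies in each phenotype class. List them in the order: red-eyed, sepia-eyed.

The 3:1 ratio has 4 parts, so with N = 164 the expected counts are:
  red-eyed: 164 × 3/4 = 123
  sepia-eyed: 164 × 1/4 = 41

123, 41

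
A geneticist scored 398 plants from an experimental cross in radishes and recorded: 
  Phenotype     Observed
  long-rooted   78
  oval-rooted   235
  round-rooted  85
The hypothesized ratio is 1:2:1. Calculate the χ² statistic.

13.271

The 1:2:1 ratio has 4 parts, so with N = 398 the expected counts are:
  long-rooted: 398 × 1/4 = 99.5
  oval-rooted: 398 × 2/4 = 199
  round-rooted: 398 × 1/4 = 99.5
χ² = Σ (O − E)² / E
  long-rooted: (78 − 99.5)² / 99.5 = 4.6457
  oval-rooted: (235 − 199)² / 199 = 6.5126
  round-rooted: (85 − 99.5)² / 99.5 = 2.1131
χ² = 4.6457 + 6.5126 + 2.1131 = 13.2714 ≈ 13.271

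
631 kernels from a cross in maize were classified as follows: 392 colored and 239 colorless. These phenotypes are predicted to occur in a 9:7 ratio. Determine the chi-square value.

8.846

Expected counts for N = 631 under a 9:7 ratio (total parts = 16):
  colored: 631 × 9/16 = 354.9375
  colorless: 631 × 7/16 = 276.0625
χ² = Σ (O − E)² / E
  colored: (392 − 354.9375)² / 354.9375 = 3.8701
  colorless: (239 − 276.0625)² / 276.0625 = 4.9758
χ² = 3.8701 + 4.9758 = 8.8459 ≈ 8.846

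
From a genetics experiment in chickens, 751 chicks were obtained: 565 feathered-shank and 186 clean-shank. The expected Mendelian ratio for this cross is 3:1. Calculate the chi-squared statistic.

0.022

Under the 3:1 hypothesis (Σ ratio = 4, N = 751):
  feathered-shank: 751 × 3/4 = 563.25
  clean-shank: 751 × 1/4 = 187.75
χ² = Σ (O − E)² / E
  feathered-shank: (565 − 563.25)² / 563.25 = 0.0054
  clean-shank: (186 − 187.75)² / 187.75 = 0.0163
χ² = 0.0054 + 0.0163 = 0.0217 ≈ 0.022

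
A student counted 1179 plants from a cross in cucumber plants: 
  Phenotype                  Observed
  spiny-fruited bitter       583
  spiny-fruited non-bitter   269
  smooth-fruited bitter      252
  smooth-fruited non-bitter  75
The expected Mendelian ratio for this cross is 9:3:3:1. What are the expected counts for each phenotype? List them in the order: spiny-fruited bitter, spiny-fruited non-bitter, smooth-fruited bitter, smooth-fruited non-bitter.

663.1875, 221.0625, 221.0625, 73.6875

Expected counts for N = 1179 under a 9:3:3:1 ratio (total parts = 16):
  spiny-fruited bitter: 1179 × 9/16 = 663.1875
  spiny-fruited non-bitter: 1179 × 3/16 = 221.0625
  smooth-fruited bitter: 1179 × 3/16 = 221.0625
  smooth-fruited non-bitter: 1179 × 1/16 = 73.6875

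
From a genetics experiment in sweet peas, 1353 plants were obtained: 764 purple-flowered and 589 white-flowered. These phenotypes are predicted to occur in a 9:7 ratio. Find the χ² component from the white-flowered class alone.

Total ratio parts = 16. Expected numbers out of 1353:
  purple-flowered: 1353 × 9/16 = 761.0625
  white-flowered: 1353 × 7/16 = 591.9375
Contribution of white-flowered: (589 − 591.9375)² / 591.9375 = 0.0146

0.015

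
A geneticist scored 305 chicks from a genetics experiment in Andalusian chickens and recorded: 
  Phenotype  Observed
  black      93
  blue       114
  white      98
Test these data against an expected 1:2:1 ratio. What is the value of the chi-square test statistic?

19.603

Under the 1:2:1 hypothesis (Σ ratio = 4, N = 305):
  black: 305 × 1/4 = 76.25
  blue: 305 × 2/4 = 152.5
  white: 305 × 1/4 = 76.25
χ² = Σ (O − E)² / E
  black: (93 − 76.25)² / 76.25 = 3.6795
  blue: (114 − 152.5)² / 152.5 = 9.7197
  white: (98 − 76.25)² / 76.25 = 6.2041
χ² = 3.6795 + 9.7197 + 6.2041 = 19.6033 ≈ 19.603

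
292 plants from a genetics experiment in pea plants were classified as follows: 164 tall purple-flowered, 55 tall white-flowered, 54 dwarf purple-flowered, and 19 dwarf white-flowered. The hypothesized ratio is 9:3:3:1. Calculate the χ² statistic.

0.043

Under the 9:3:3:1 hypothesis (Σ ratio = 16, N = 292):
  tall purple-flowered: 292 × 9/16 = 164.25
  tall white-flowered: 292 × 3/16 = 54.75
  dwarf purple-flowered: 292 × 3/16 = 54.75
  dwarf white-flowered: 292 × 1/16 = 18.25
χ² = Σ (O − E)² / E
  tall purple-flowered: (164 − 164.25)² / 164.25 = 0.0004
  tall white-flowered: (55 − 54.75)² / 54.75 = 0.0011
  dwarf purple-flowered: (54 − 54.75)² / 54.75 = 0.0103
  dwarf white-flowered: (19 − 18.25)² / 18.25 = 0.0308
χ² = 0.0004 + 0.0011 + 0.0103 + 0.0308 = 0.0426 ≈ 0.043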